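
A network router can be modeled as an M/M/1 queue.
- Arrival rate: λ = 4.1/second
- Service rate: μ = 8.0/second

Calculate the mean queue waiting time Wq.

First, compute utilization: ρ = λ/μ = 4.1/8.0 = 0.5125
For M/M/1: Wq = λ/(μ(μ-λ))
Wq = 4.1/(8.0 × (8.0-4.1))
Wq = 4.1/(8.0 × 3.90)
Wq = 0.1314 seconds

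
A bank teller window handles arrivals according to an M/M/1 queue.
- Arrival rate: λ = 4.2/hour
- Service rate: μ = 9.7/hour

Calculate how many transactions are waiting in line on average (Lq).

ρ = λ/μ = 4.2/9.7 = 0.4330
For M/M/1: Lq = λ²/(μ(μ-λ))
Lq = 17.64/(9.7 × 5.50)
Lq = 0.3306 transactions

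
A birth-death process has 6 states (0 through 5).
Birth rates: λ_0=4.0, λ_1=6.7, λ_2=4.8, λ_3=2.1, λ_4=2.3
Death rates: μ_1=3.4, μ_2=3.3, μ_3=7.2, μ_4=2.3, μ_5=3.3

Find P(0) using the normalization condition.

Ratios P(n)/P(0) = (λ₀···λₙ₋₁)/(μ₁···μₙ):
P(1)/P(0) = (4.0)/(3.4) = 1.1765
P(2)/P(0) = (4.0×6.7)/(3.4×3.3) = 2.3886
P(3)/P(0) = (4.0×6.7×4.8)/(3.4×3.3×7.2) = 1.5924
P(4)/P(0) = (4.0×6.7×4.8×2.1)/(3.4×3.3×7.2×2.3) = 1.4539
P(5)/P(0) = (4.0×6.7×4.8×2.1×2.3)/(3.4×3.3×7.2×2.3×3.3) = 1.0133

Normalization: ∑ P(n) = 1
P(0) × (1.0000 + 1.1765 + 2.3886 + 1.5924 + 1.4539 + 1.0133) = 1
P(0) × 8.6247 = 1
P(0) = 1/8.6247 = 0.1159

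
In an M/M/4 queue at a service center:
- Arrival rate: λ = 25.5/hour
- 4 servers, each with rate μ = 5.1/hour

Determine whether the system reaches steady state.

Stability requires ρ = λ/(cμ) < 1
ρ = 25.5/(4 × 5.1) = 25.5/20.40 = 1.2500
Since 1.2500 ≥ 1, the system is UNSTABLE.
Need c > λ/μ = 25.5/5.1 = 5.00.
Minimum servers needed: c = 6.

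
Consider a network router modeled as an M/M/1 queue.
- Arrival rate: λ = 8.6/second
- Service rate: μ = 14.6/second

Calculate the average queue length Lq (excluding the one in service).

ρ = λ/μ = 8.6/14.6 = 0.5890
For M/M/1: Lq = λ²/(μ(μ-λ))
Lq = 73.96/(14.6 × 6.00)
Lq = 0.8443 packets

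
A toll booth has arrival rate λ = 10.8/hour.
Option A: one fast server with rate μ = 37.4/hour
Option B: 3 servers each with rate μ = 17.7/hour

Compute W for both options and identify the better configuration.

Option A: single server μ = 37.4 (M/M/1)
  ρ_A = 10.8/37.4 = 0.2888
  W_A = 1/(μ-λ) = 1/(37.4-10.8) = 1/26.60 = 0.03759

Option B: 3 servers μ = 17.7 (M/M/3)
  ρ_B = λ/(cμ) = 10.8/(3×17.7) = 0.2034
  Offered load a = λ/μ = cρ = 10.8/17.7 = 0.6102
  P₀ = [ Σₙ₌₀^2 aⁿ/n! + a^3/(3!(1-ρ)) ]⁻¹
  Σ = a^0/0! + a^1/1! + a^2/2! = 1.0000 + 0.61017 + 0.18615 = 1.7963
  a^3/(3!(1-ρ)) = 0.22717/(6 × 0.79661) = 0.04753
  P₀ = 1/(1.7963 + 0.04753) = 0.5423
  Lq = P₀·a^3·ρ / (3!(1-ρ)²) = 0.54234 × 0.22717 × 0.20339 / (6 × 0.63459) = 0.006581
  Wq_B = Lq/λ = 0.006581/10.8 = 0.0006094
  W_B = Wq_B + 1/μ = 0.0006094 + 0.05650 = 0.05711

Since W_A = 0.03759 < W_B = 0.05711, Option A (single fast server) has the shorter time in system.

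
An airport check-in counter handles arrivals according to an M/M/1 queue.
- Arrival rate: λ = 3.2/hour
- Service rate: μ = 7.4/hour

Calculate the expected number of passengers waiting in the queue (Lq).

ρ = λ/μ = 3.2/7.4 = 0.4324
For M/M/1: Lq = λ²/(μ(μ-λ))
Lq = 10.24/(7.4 × 4.20)
Lq = 0.3295 passengers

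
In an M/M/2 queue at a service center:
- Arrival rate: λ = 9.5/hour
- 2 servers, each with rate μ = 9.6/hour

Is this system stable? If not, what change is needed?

Stability requires ρ = λ/(cμ) < 1
ρ = 9.5/(2 × 9.6) = 9.5/19.20 = 0.4948
Since 0.4948 < 1, the system is STABLE.
The servers are busy 49.48% of the time.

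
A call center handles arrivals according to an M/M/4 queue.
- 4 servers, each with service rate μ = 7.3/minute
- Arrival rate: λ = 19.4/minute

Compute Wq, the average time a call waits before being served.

Traffic intensity: ρ = λ/(cμ) = 19.4/(4×7.3) = 0.6644
Since ρ = 0.6644 < 1, system is stable.
Offered load a = λ/μ = cρ = 19.4/7.3 = 2.6575
P₀ = [ Σₙ₌₀^3 aⁿ/n! + a^4/(4!(1-ρ)) ]⁻¹
Σ = a^0/0! + a^1/1! + a^2/2! + a^3/3! = 1.00000 + 2.65753 + 3.53124 + 3.12813 = 10.3169
a^4/(4!(1-ρ)) = 49.8787/(24 × 0.33562) = 6.1924
P₀ = 1/(10.3169 + 6.1924) = 0.06057
Lq = P₀·a^4·ρ / (4!(1-ρ)²) = 0.060572 × 49.8787 × 0.66438 / (24 × 0.11264) = 0.7425
Wq = Lq/λ = 0.7425/19.4 = 0.03827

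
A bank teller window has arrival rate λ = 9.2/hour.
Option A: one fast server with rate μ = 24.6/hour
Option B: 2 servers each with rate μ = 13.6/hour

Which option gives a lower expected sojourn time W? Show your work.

Option A: single server μ = 24.6 (M/M/1)
  ρ_A = 9.2/24.6 = 0.3740
  W_A = 1/(μ-λ) = 1/(24.6-9.2) = 1/15.40 = 0.06494

Option B: 2 servers μ = 13.6 (M/M/2)
  ρ_B = λ/(cμ) = 9.2/(2×13.6) = 0.3382
  Offered load a = λ/μ = cρ = 9.2/13.6 = 0.6765
  P₀ = [ Σₙ₌₀^1 aⁿ/n! + a^2/(2!(1-ρ)) ]⁻¹
  Σ = a^0/0! + a^1/1! = 1.0000 + 0.6765 = 1.6765
  a^2/(2!(1-ρ)) = 0.45761/(2 × 0.66176) = 0.3458
  P₀ = 1/(1.6765 + 0.3458) = 0.4945
  Lq = P₀·a^2·ρ / (2!(1-ρ)²) = 0.49451 × 0.45761 × 0.33824 / (2 × 0.43793) = 0.08739
  Wq_B = Lq/λ = 0.08739/9.2 = 0.009499
  W_B = Wq_B + 1/μ = 0.009499 + 0.07353 = 0.08303

Since W_A = 0.06494 < W_B = 0.08303, Option A (single fast server) has the shorter time in system.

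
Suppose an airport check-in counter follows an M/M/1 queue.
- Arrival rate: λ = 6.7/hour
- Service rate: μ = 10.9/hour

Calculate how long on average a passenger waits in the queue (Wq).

First, compute utilization: ρ = λ/μ = 6.7/10.9 = 0.6147
For M/M/1: Wq = λ/(μ(μ-λ))
Wq = 6.7/(10.9 × (10.9-6.7))
Wq = 6.7/(10.9 × 4.20)
Wq = 0.1464 hours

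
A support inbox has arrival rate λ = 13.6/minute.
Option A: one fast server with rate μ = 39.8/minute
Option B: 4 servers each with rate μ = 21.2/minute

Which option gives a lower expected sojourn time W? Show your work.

Option A: single server μ = 39.8 (M/M/1)
  ρ_A = 13.6/39.8 = 0.3417
  W_A = 1/(μ-λ) = 1/(39.8-13.6) = 1/26.20 = 0.03817

Option B: 4 servers μ = 21.2 (M/M/4)
  ρ_B = λ/(cμ) = 13.6/(4×21.2) = 0.1604
  Offered load a = λ/μ = cρ = 13.6/21.2 = 0.6415
  P₀ = [ Σₙ₌₀^3 aⁿ/n! + a^4/(4!(1-ρ)) ]⁻¹
  Σ = a^0/0! + a^1/1! + a^2/2! + a^3/3! = 1.0000 + 0.6415 + 0.2058 + 0.04400 = 1.8913
  a^4/(4!(1-ρ)) = 0.16936/(24 × 0.83962) = 0.008405
  P₀ = 1/(1.8913 + 0.008405) = 0.5264
  Lq = P₀·a^4·ρ / (4!(1-ρ)²) = 0.52640 × 0.16936 × 0.16038 / (24 × 0.70497) = 0.0008451
  Wq_B = Lq/λ = 0.0008451/13.6 = 0.00006214
  W_B = Wq_B + 1/μ = 0.00006214 + 0.04717 = 0.04723

Since W_A = 0.03817 < W_B = 0.04723, Option A (single fast server) has the shorter time in system.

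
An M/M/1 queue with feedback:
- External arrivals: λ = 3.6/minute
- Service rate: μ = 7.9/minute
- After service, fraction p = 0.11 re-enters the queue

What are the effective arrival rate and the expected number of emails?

Effective arrival rate: λ_eff = λ/(1-p) = 3.6/(1-0.11) = 3.6/0.89 = 4.04494
ρ = λ_eff/μ = 4.04494/7.9 = 0.51202
L = ρ/(1-ρ) = 0.51202/(1-0.51202) = 1.0493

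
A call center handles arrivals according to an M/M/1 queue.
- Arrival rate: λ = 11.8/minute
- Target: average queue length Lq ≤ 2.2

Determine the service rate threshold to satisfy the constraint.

For M/M/1: Lq = λ²/(μ(μ-λ))
Need Lq ≤ 2.2, i.e. μ(μ-λ) ≥ λ²/2.2
μ² - 11.8μ - 139.24/2.2 ≥ 0  →  μ² - 11.8μ - 63.2909 ≥ 0
Quadratic formula (positive root): μ = [λ + √(λ² + 4×63.2909)]/2
Discriminant: 139.24 + 4×63.2909 = 392.4036, √392.4036 = 19.8092
μ ≥ (11.8 + 19.8092)/2 = 15.8046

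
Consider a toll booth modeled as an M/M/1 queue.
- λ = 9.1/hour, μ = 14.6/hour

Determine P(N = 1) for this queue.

ρ = λ/μ = 9.1/14.6 = 0.6233
P(n) = (1-ρ)ρⁿ
P(1) = (1-0.6233) × 0.6233^1
P(1) = 0.3767 × 0.6233
P(1) = 0.2348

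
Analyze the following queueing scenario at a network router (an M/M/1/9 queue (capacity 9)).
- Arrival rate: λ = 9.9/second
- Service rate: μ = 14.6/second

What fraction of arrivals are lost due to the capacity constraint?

ρ = λ/μ = 9.9/14.6 = 0.67808
P₀ = (1-ρ)/(1-ρ^(K+1)) = (1-0.67808)/(1-0.67808^10) = 0.32192/0.97945 = 0.3287
P_K = P₀×ρ^K = 0.32867 × 0.67808^9 = 0.32867 × 0.030306 = 0.009961
Blocking probability = 1.00%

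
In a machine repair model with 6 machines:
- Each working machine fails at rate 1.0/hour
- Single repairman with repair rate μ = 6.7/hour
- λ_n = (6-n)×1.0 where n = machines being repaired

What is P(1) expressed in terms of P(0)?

P(1)/P(0) = ∏_{i=0}^{1-1} λ_i/μ_{i+1}
= (6-0)×1.0/6.7
= 0.8955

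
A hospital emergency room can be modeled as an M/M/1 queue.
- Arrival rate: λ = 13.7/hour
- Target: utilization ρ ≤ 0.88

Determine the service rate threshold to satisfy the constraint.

ρ = λ/μ, so μ = λ/ρ
μ ≥ 13.7/0.88 = 15.5682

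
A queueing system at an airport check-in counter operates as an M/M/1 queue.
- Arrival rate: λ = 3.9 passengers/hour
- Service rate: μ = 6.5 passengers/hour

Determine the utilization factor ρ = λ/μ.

Server utilization: ρ = λ/μ
ρ = 3.9/6.5 = 0.6000
The server is busy 60.00% of the time.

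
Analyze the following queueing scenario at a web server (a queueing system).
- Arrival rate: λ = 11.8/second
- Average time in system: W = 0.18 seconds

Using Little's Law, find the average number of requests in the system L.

Little's Law: L = λW
L = 11.8 × 0.18 = 2.1240 requests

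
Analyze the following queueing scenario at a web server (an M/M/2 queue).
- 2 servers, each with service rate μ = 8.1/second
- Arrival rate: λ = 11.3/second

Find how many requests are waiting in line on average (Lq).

Traffic intensity: ρ = λ/(cμ) = 11.3/(2×8.1) = 0.6975
Since ρ = 0.6975 < 1, system is stable.
Offered load a = λ/μ = cρ = 11.3/8.1 = 1.3951
P₀ = [ Σₙ₌₀^1 aⁿ/n! + a^2/(2!(1-ρ)) ]⁻¹
Σ = a^0/0! + a^1/1! = 1.0000 + 1.3951 = 2.3951
a^2/(2!(1-ρ)) = 1.9462/(2 × 0.30247) = 3.2172
P₀ = 1/(2.3951 + 3.2172) = 0.1782
Lq = P₀·a^2·ρ / (2!(1-ρ)²) = 0.1782 × 1.9462 × 0.6975 / (2 × 0.09149) = 1.3220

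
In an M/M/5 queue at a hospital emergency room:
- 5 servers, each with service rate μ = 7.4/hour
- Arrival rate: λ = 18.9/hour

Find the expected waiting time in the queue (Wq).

Traffic intensity: ρ = λ/(cμ) = 18.9/(5×7.4) = 0.5108
Since ρ = 0.5108 < 1, system is stable.
Offered load a = λ/μ = cρ = 18.9/7.4 = 2.5541
P₀ = [ Σₙ₌₀^4 aⁿ/n! + a^5/(5!(1-ρ)) ]⁻¹
Σ = a^0/0! + a^1/1! + a^2/2! + a^3/3! + a^4/4! = 1.00000 + 2.55405 + 3.26160 + 2.77676 + 1.77300 = 11.3654
a^5/(5!(1-ρ)) = 108.6802/(120 × 0.48919) = 1.8514
P₀ = 1/(11.3654 + 1.8514) = 0.07566
Lq = P₀·a^5·ρ / (5!(1-ρ)²) = 0.07566 × 108.6802 × 0.5108 / (120 × 0.2393) = 0.1463
Wq = Lq/λ = 0.14627/18.9 = 0.007739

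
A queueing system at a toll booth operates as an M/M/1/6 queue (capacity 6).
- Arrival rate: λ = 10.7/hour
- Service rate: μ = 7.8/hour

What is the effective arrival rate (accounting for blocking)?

ρ = λ/μ = 10.7/7.8 = 1.3718
P₀ = (1-ρ)/(1-ρ^(K+1)) = (1-1.3718)/(1-1.3718^7) = -0.3718/-8.1419 = 0.04567
P_K = P₀×ρ^K = 0.045665 × 1.3718^6 = 0.045665 × 6.6642 = 0.3043
λ_eff = λ(1-P_K) = 10.7 × (1 - 0.30432) = 10.7 × 0.69568 = 7.4438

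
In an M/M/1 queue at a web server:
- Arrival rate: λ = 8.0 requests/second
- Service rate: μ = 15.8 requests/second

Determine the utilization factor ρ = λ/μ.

Server utilization: ρ = λ/μ
ρ = 8.0/15.8 = 0.5063
The server is busy 50.63% of the time.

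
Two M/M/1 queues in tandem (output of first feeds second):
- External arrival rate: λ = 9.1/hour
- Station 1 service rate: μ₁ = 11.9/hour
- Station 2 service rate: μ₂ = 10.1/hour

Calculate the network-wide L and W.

By Jackson's theorem, each station behaves as independent M/M/1.
Station 1: ρ₁ = 9.1/11.9 = 0.7647, L₁ = ρ₁/(1-ρ₁) = λ/(μ₁-λ) = 9.1/2.80 = 3.2500
Station 2: ρ₂ = 9.1/10.1 = 0.9010, L₂ = ρ₂/(1-ρ₂) = λ/(μ₂-λ) = 9.1/1.00 = 9.1000
Total: L = L₁ + L₂ = 3.2500 + 9.1000 = 12.3500
W = L/λ = 12.3500/9.1 = 1.3571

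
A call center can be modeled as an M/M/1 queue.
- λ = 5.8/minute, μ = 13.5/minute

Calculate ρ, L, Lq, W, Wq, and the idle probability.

Step 1: ρ = λ/μ = 5.8/13.5 = 0.4296
Step 2: L = λ/(μ-λ) = 5.8/7.70 = 0.7532
Step 3: Lq = λ²/(μ(μ-λ)) = 33.64/(13.5×7.70) = 0.3236
Step 4: W = 1/(μ-λ) = 1/7.70 = 0.12987
Step 5: Wq = λ/(μ(μ-λ)) = 5.8/(13.5×7.70) = 0.05580
Step 6: P(0) = 1-ρ = 0.5704
Verify: L = λW = 5.8×0.12987 = 0.7532 ✔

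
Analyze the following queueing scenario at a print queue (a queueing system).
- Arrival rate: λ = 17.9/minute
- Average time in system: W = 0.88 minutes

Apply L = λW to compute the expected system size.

Little's Law: L = λW
L = 17.9 × 0.88 = 15.7520 jobs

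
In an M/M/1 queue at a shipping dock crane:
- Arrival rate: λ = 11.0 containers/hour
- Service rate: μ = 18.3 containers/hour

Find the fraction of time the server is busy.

Server utilization: ρ = λ/μ
ρ = 11.0/18.3 = 0.6011
The server is busy 60.11% of the time.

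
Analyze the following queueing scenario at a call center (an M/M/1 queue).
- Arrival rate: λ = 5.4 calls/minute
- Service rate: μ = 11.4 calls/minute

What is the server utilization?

Server utilization: ρ = λ/μ
ρ = 5.4/11.4 = 0.4737
The server is busy 47.37% of the time.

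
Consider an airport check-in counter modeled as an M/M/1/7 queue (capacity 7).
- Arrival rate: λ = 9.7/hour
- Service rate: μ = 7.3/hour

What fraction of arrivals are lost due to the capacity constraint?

ρ = λ/μ = 9.7/7.3 = 1.328767
P₀ = (1-ρ)/(1-ρ^(K+1)) = (1-1.328767)/(1-1.328767^8) = -0.3288/-8.7183 = 0.03771
P_K = P₀×ρ^K = 0.03771 × 1.328767^7 = 0.03771 × 7.3138 = 0.2758
Blocking probability = 27.58%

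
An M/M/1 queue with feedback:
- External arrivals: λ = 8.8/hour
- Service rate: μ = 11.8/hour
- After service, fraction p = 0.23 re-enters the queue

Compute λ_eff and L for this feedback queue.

Effective arrival rate: λ_eff = λ/(1-p) = 8.8/(1-0.23) = 8.8/0.77 = 11.42857
ρ = λ_eff/μ = 11.42857/11.8 = 0.968523
L = ρ/(1-ρ) = 0.968523/(1-0.968523) = 30.7692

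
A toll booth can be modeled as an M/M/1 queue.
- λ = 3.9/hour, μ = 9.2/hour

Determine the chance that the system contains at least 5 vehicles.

ρ = λ/μ = 3.9/9.2 = 0.4239
P(N ≥ n) = ρⁿ
P(N ≥ 5) = 0.4239^5
P(N ≥ 5) = 0.01369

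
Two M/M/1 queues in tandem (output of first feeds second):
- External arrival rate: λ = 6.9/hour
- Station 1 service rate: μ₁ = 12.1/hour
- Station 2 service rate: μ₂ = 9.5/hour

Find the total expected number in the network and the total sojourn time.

By Jackson's theorem, each station behaves as independent M/M/1.
Station 1: ρ₁ = 6.9/12.1 = 0.5702, L₁ = ρ₁/(1-ρ₁) = λ/(μ₁-λ) = 6.9/5.20 = 1.32692
Station 2: ρ₂ = 6.9/9.5 = 0.7263, L₂ = ρ₂/(1-ρ₂) = λ/(μ₂-λ) = 6.9/2.60 = 2.65385
Total: L = L₁ + L₂ = 1.32692 + 2.65385 = 3.9808
W = L/λ = 3.9808/6.9 = 0.5769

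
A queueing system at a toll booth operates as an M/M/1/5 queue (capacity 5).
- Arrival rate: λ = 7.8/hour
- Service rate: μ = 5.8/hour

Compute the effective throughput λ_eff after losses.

ρ = λ/μ = 7.8/5.8 = 1.34483
P₀ = (1-ρ)/(1-ρ^(K+1)) = (1-1.34483)/(1-1.34483^6) = -0.34483/-4.9157 = 0.07015
P_K = P₀×ρ^K = 0.07015 × 1.34483^5 = 0.07015 × 4.3988 = 0.3086
λ_eff = λ(1-P_K) = 7.8 × (1 - 0.308573) = 7.8 × 0.691427 = 5.3931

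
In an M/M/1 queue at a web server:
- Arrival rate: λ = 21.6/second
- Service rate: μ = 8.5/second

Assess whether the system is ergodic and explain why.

Stability requires ρ = λ/(cμ) < 1
ρ = 21.6/(1 × 8.5) = 21.6/8.50 = 2.5412
Since 2.5412 ≥ 1, the system is UNSTABLE.
Queue grows without bound. Need μ > λ = 21.6.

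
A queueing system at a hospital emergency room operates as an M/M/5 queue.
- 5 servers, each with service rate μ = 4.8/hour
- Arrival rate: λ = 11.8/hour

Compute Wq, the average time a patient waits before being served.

Traffic intensity: ρ = λ/(cμ) = 11.8/(5×4.8) = 0.4917
Since ρ = 0.4917 < 1, system is stable.
Offered load a = λ/μ = cρ = 11.8/4.8 = 2.4583
P₀ = [ Σₙ₌₀^4 aⁿ/n! + a^5/(5!(1-ρ)) ]⁻¹
Σ = a^0/0! + a^1/1! + a^2/2! + a^3/3! + a^4/4! = 1.0000 + 2.4583 + 3.0217 + 2.4761 + 1.5218 = 10.4779
a^5/(5!(1-ρ)) = 89.7850/(120 × 0.50833) = 1.4719
P₀ = 1/(10.4779 + 1.4719) = 0.08368
Lq = P₀·a^5·ρ / (5!(1-ρ)²) = 0.08368 × 89.7850 × 0.4917 / (120 × 0.2584) = 0.1191
Wq = Lq/λ = 0.11913/11.8 = 0.01010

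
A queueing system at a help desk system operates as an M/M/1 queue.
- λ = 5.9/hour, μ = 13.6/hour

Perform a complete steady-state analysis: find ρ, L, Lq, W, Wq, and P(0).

Step 1: ρ = λ/μ = 5.9/13.6 = 0.4338
Step 2: L = λ/(μ-λ) = 5.9/7.70 = 0.7662
Step 3: Lq = λ²/(μ(μ-λ)) = 34.81/(13.6×7.70) = 0.3324
Step 4: W = 1/(μ-λ) = 1/7.70 = 0.12987
Step 5: Wq = λ/(μ(μ-λ)) = 5.9/(13.6×7.70) = 0.05634
Step 6: P(0) = 1-ρ = 0.5662
Verify: L = λW = 5.9×0.12987 = 0.7662 ✔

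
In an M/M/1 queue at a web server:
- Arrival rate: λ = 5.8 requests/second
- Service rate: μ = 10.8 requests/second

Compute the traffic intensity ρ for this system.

Server utilization: ρ = λ/μ
ρ = 5.8/10.8 = 0.5370
The server is busy 53.70% of the time.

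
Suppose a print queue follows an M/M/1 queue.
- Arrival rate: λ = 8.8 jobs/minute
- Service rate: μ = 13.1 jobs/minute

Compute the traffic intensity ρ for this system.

Server utilization: ρ = λ/μ
ρ = 8.8/13.1 = 0.6718
The server is busy 67.18% of the time.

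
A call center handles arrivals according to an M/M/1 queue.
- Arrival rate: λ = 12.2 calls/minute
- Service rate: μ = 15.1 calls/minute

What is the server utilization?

Server utilization: ρ = λ/μ
ρ = 12.2/15.1 = 0.8079
The server is busy 80.79% of the time.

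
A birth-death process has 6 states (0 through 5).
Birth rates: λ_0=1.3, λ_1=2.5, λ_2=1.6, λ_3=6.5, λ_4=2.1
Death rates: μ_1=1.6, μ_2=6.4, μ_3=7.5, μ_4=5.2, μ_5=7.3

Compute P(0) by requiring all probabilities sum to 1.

Ratios P(n)/P(0) = (λ₀···λₙ₋₁)/(μ₁···μₙ):
P(1)/P(0) = (1.3)/(1.6) = 0.8125
P(2)/P(0) = (1.3×2.5)/(1.6×6.4) = 0.3174
P(3)/P(0) = (1.3×2.5×1.6)/(1.6×6.4×7.5) = 0.06771
P(4)/P(0) = (1.3×2.5×1.6×6.5)/(1.6×6.4×7.5×5.2) = 0.08464
P(5)/P(0) = (1.3×2.5×1.6×6.5×2.1)/(1.6×6.4×7.5×5.2×7.3) = 0.02435

Normalization: ∑ P(n) = 1
P(0) × (1.0000 + 0.8125 + 0.3174 + 0.06771 + 0.08464 + 0.02435) = 1
P(0) × 2.3066 = 1
P(0) = 1/2.3066 = 0.4335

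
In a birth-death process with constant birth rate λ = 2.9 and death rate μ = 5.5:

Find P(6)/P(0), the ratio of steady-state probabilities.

For constant rates: P(n)/P(0) = (λ/μ)^n
P(6)/P(0) = (2.9/5.5)^6 = 0.52727^6 = 0.02149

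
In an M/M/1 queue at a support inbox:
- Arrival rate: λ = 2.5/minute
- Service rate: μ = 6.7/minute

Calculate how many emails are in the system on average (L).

ρ = λ/μ = 2.5/6.7 = 0.3731
For M/M/1: L = λ/(μ-λ)
L = 2.5/(6.7-2.5) = 2.5/4.20
L = 0.5952 emails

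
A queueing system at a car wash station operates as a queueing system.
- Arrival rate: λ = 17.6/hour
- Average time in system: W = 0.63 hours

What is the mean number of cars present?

Little's Law: L = λW
L = 17.6 × 0.63 = 11.0880 cars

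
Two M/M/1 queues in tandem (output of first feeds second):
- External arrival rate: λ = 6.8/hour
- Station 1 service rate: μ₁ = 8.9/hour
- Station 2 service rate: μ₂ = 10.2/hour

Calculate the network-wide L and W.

By Jackson's theorem, each station behaves as independent M/M/1.
Station 1: ρ₁ = 6.8/8.9 = 0.7640, L₁ = ρ₁/(1-ρ₁) = λ/(μ₁-λ) = 6.8/2.10 = 3.2381
Station 2: ρ₂ = 6.8/10.2 = 0.6667, L₂ = ρ₂/(1-ρ₂) = λ/(μ₂-λ) = 6.8/3.40 = 2.0000
Total: L = L₁ + L₂ = 3.2381 + 2.0000 = 5.2381
W = L/λ = 5.2381/6.8 = 0.7703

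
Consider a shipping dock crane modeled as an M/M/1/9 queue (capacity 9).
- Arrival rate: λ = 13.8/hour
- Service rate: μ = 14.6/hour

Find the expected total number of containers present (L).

ρ = λ/μ = 13.8/14.6 = 0.945205
P₀ = (1-ρ)/(1-ρ^(K+1)) = (1-0.945205)/(1-0.945205^10) = 0.05480/0.4308 = 0.1272
P_K = P₀×ρ^K = 0.12719 × 0.945205^9 = 0.12719 × 0.60219 = 0.07659
L = ρ[1 - (K+1)ρ^K + Kρ^(K+1)] / [(1-ρ)(1-ρ^(K+1))]
L = 0.945205 × (1 - 10×0.602191 + 9×0.569194) / ((1 - 0.945205) × (1 - 0.569194)) = 4.0376 containers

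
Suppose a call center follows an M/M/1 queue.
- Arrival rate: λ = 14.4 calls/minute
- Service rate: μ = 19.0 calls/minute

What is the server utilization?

Server utilization: ρ = λ/μ
ρ = 14.4/19.0 = 0.7579
The server is busy 75.79% of the time.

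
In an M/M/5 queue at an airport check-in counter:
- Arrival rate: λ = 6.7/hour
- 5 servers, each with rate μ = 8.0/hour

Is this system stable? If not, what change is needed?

Stability requires ρ = λ/(cμ) < 1
ρ = 6.7/(5 × 8.0) = 6.7/40.00 = 0.1675
Since 0.1675 < 1, the system is STABLE.
The servers are busy 16.75% of the time.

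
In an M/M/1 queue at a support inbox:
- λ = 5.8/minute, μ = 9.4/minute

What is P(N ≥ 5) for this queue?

ρ = λ/μ = 5.8/9.4 = 0.61702
P(N ≥ n) = ρⁿ
P(N ≥ 5) = 0.61702^5
P(N ≥ 5) = 0.08943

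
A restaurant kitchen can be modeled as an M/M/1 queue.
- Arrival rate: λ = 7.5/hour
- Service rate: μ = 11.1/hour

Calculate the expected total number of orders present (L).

ρ = λ/μ = 7.5/11.1 = 0.6757
For M/M/1: L = λ/(μ-λ)
L = 7.5/(11.1-7.5) = 7.5/3.60
L = 2.0833 orders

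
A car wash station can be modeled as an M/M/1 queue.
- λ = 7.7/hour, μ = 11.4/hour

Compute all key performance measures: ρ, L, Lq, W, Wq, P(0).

Step 1: ρ = λ/μ = 7.7/11.4 = 0.6754
Step 2: L = λ/(μ-λ) = 7.7/3.70 = 2.0811
Step 3: Lq = λ²/(μ(μ-λ)) = 59.29/(11.4×3.70) = 1.4056
Step 4: W = 1/(μ-λ) = 1/3.70 = 0.27027
Step 5: Wq = λ/(μ(μ-λ)) = 7.7/(11.4×3.70) = 0.1826
Step 6: P(0) = 1-ρ = 0.3246
Verify: L = λW = 7.7×0.27027 = 2.0811 ✔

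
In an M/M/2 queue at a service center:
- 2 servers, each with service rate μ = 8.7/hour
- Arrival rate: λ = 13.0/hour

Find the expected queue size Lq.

Traffic intensity: ρ = λ/(cμ) = 13.0/(2×8.7) = 0.7471
Since ρ = 0.7471 < 1, system is stable.
Offered load a = λ/μ = cρ = 13.0/8.7 = 1.4943
P₀ = [ Σₙ₌₀^1 aⁿ/n! + a^2/(2!(1-ρ)) ]⁻¹
Σ = a^0/0! + a^1/1! = 1.0000 + 1.4943 = 2.4943
a^2/(2!(1-ρ)) = 2.23279/(2 × 0.252874) = 4.4148
P₀ = 1/(2.4943 + 4.4148) = 0.1447
Lq = P₀·a^2·ρ / (2!(1-ρ)²) = 0.144737 × 2.23279 × 0.747126 / (2 × 0.0639450) = 1.8879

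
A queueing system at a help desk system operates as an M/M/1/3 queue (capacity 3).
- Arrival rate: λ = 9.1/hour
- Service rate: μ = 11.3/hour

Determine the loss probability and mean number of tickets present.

ρ = λ/μ = 9.1/11.3 = 0.8053
P₀ = (1-ρ)/(1-ρ^(K+1)) = (1-0.8053)/(1-0.8053^4) = 0.1947/0.5794 = 0.3360
P_K = P₀×ρ^K = 0.3360 × 0.8053^3 = 0.3360 × 0.5222 = 0.1755
Blocking probability P_3 = 0.1755 (17.55%)
L = ρ[1 - (K+1)ρ^K + Kρ^(K+1)] / [(1-ρ)(1-ρ^(K+1))]
L = 0.8053 × (1 - 4×0.52224 + 3×0.42056) / ((1 - 0.8053) × (1 - 0.42056)) = 1.2329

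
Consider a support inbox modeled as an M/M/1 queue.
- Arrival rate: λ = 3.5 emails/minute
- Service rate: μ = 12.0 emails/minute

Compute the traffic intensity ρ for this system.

Server utilization: ρ = λ/μ
ρ = 3.5/12.0 = 0.2917
The server is busy 29.17% of the time.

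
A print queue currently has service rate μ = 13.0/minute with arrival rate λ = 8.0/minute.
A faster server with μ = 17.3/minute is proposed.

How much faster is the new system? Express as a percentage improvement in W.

System 1: ρ₁ = 8.0/13.0 = 0.6154, W₁ = 1/(13.0-8.0) = 0.20000
System 2: ρ₂ = 8.0/17.3 = 0.4624, W₂ = 1/(17.3-8.0) = 0.10753
Improvement: (W₁-W₂)/W₁ = (0.20000-0.10753)/0.20000 = 46.24%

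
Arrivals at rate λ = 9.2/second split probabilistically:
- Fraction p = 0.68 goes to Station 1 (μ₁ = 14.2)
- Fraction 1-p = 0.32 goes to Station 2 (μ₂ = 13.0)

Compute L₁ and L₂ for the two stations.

Effective rates: λ₁ = 9.2×0.68 = 6.256, λ₂ = 9.2×0.32 = 2.944
Station 1: ρ₁ = 6.256/14.2 = 0.44056, L₁ = ρ₁/(1-ρ₁) = 0.44056/(1-0.44056) = 0.7875
Station 2: ρ₂ = 2.944/13.0 = 0.2265, L₂ = ρ₂/(1-ρ₂) = 0.2265/(1-0.2265) = 0.2928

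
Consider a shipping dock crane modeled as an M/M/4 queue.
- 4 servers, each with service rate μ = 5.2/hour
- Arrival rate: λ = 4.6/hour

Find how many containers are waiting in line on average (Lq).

Traffic intensity: ρ = λ/(cμ) = 4.6/(4×5.2) = 0.2212
Since ρ = 0.2212 < 1, system is stable.
Offered load a = λ/μ = cρ = 4.6/5.2 = 0.8846
P₀ = [ Σₙ₌₀^3 aⁿ/n! + a^4/(4!(1-ρ)) ]⁻¹
Σ = a^0/0! + a^1/1! + a^2/2! + a^3/3! = 1.0000 + 0.8846 + 0.3913 + 0.1154 = 2.3913
a^4/(4!(1-ρ)) = 0.6124/(24 × 0.7788) = 0.03276
P₀ = 1/(2.3913 + 0.03276) = 0.4125
Lq = P₀·a^4·ρ / (4!(1-ρ)²) = 0.4125 × 0.6124 × 0.2212 / (24 × 0.6066) = 0.003838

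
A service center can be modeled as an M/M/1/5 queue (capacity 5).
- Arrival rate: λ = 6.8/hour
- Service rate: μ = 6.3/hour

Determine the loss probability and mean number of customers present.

ρ = λ/μ = 6.8/6.3 = 1.07937
P₀ = (1-ρ)/(1-ρ^(K+1)) = (1-1.07937)/(1-1.07937^6) = -0.07937/-0.5813 = 0.1365
P_K = P₀×ρ^K = 0.1365 × 1.07937^5 = 0.1365 × 1.4650 = 0.2000
Blocking probability P_5 = 0.2000 (20.00%)
L = ρ[1 - (K+1)ρ^K + Kρ^(K+1)] / [(1-ρ)(1-ρ^(K+1))]
L = 1.07937 × (1 - 6×1.4650475 + 5×1.5813284) / ((1 - 1.07937) × (1 - 1.5813284)) = 2.7220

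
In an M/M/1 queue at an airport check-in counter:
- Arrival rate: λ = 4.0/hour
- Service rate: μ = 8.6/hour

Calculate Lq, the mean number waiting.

ρ = λ/μ = 4.0/8.6 = 0.4651
For M/M/1: Lq = λ²/(μ(μ-λ))
Lq = 16.00/(8.6 × 4.60)
Lq = 0.4044 passengers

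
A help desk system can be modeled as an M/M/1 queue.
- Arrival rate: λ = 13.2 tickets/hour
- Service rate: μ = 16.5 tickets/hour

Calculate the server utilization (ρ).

Server utilization: ρ = λ/μ
ρ = 13.2/16.5 = 0.8000
The server is busy 80.00% of the time.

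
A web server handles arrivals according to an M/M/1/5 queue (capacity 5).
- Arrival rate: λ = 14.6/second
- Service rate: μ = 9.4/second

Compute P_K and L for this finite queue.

ρ = λ/μ = 14.6/9.4 = 1.55319
P₀ = (1-ρ)/(1-ρ^(K+1)) = (1-1.55319)/(1-1.55319^6) = -0.55319/-13.0394 = 0.04242
P_K = P₀×ρ^K = 0.042425 × 1.55319^5 = 0.042425 × 9.0391 = 0.3835
Blocking probability P_5 = 0.3835 (38.35%)
L = ρ[1 - (K+1)ρ^K + Kρ^(K+1)] / [(1-ρ)(1-ρ^(K+1))]
L = 1.55319 × (1 - 6×9.0391 + 5×14.0394) / ((1 - 1.55319) × (1 - 14.0394)) = 3.6524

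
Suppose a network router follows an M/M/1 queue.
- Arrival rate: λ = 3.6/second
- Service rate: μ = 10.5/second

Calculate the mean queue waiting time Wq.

First, compute utilization: ρ = λ/μ = 3.6/10.5 = 0.3429
For M/M/1: Wq = λ/(μ(μ-λ))
Wq = 3.6/(10.5 × (10.5-3.6))
Wq = 3.6/(10.5 × 6.90)
Wq = 0.04969 seconds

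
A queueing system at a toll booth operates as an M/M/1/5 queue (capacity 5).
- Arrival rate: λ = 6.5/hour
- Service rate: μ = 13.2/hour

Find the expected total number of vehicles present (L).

ρ = λ/μ = 6.5/13.2 = 0.49242
P₀ = (1-ρ)/(1-ρ^(K+1)) = (1-0.49242)/(1-0.49242^6) = 0.50758/0.98574 = 0.5149
P_K = P₀×ρ^K = 0.5149 × 0.49242^5 = 0.5149 × 0.02895 = 0.01491
L = ρ[1 - (K+1)ρ^K + Kρ^(K+1)] / [(1-ρ)(1-ρ^(K+1))]
L = 0.49242 × (1 - 6×0.02895 + 5×0.01426) / ((1 - 0.49242) × (1 - 0.01426)) = 0.8834 vehicles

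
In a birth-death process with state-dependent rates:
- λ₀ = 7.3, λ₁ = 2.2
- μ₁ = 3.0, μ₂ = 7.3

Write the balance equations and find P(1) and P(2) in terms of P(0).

Balance equations:
State 0: λ₀P₀ = μ₁P₁ → P₁ = (λ₀/μ₁)P₀ = (7.3/3.0)P₀ = 2.4333P₀
State 1: P₂ = (λ₀λ₁)/(μ₁μ₂)P₀ = (7.3×2.2)/(3.0×7.3)P₀ = 0.7333P₀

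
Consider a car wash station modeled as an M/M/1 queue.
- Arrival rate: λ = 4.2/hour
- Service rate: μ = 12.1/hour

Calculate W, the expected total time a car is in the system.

First, compute utilization: ρ = λ/μ = 4.2/12.1 = 0.3471
For M/M/1: W = 1/(μ-λ)
W = 1/(12.1-4.2) = 1/7.90
W = 0.1266 hours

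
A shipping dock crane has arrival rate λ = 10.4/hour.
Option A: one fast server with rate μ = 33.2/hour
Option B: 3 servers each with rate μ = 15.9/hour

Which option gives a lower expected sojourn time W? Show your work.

Option A: single server μ = 33.2 (M/M/1)
  ρ_A = 10.4/33.2 = 0.3133
  W_A = 1/(μ-λ) = 1/(33.2-10.4) = 1/22.80 = 0.04386

Option B: 3 servers μ = 15.9 (M/M/3)
  ρ_B = λ/(cμ) = 10.4/(3×15.9) = 0.2180
  Offered load a = λ/μ = cρ = 10.4/15.9 = 0.6541
  P₀ = [ Σₙ₌₀^2 aⁿ/n! + a^3/(3!(1-ρ)) ]⁻¹
  Σ = a^0/0! + a^1/1! + a^2/2! = 1.0000 + 0.6541 + 0.2139 = 1.8680
  a^3/(3!(1-ρ)) = 0.27984/(6 × 0.78197) = 0.05964
  P₀ = 1/(1.8680 + 0.05964) = 0.5188
  Lq = P₀·a^3·ρ / (3!(1-ρ)²) = 0.51877 × 0.27984 × 0.21803 / (6 × 0.61148) = 0.008627
  Wq_B = Lq/λ = 0.008627/10.4 = 0.0008295
  W_B = Wq_B + 1/μ = 0.0008295 + 0.06289 = 0.06372

Since W_A = 0.04386 < W_B = 0.06372, Option A (single fast server) has the shorter time in system.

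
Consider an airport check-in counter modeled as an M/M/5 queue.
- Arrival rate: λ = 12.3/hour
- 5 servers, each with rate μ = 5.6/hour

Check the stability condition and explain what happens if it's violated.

Stability requires ρ = λ/(cμ) < 1
ρ = 12.3/(5 × 5.6) = 12.3/28.00 = 0.4393
Since 0.4393 < 1, the system is STABLE.
The servers are busy 43.93% of the time.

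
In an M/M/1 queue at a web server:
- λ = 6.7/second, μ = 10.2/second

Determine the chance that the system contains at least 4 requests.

ρ = λ/μ = 6.7/10.2 = 0.6569
P(N ≥ n) = ρⁿ
P(N ≥ 4) = 0.6569^4
P(N ≥ 4) = 0.1862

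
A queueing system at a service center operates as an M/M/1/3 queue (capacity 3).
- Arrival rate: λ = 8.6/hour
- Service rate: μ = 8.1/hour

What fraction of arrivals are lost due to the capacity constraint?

ρ = λ/μ = 8.6/8.1 = 1.0617
P₀ = (1-ρ)/(1-ρ^(K+1)) = (1-1.0617)/(1-1.0617^4) = -0.06170/-0.2706 = 0.2280
P_K = P₀×ρ^K = 0.2280 × 1.0617^3 = 0.2280 × 1.1968 = 0.2729
Blocking probability = 27.29%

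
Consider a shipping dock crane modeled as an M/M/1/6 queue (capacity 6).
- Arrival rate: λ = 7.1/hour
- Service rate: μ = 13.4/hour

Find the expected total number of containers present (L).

ρ = λ/μ = 7.1/13.4 = 0.52985
P₀ = (1-ρ)/(1-ρ^(K+1)) = (1-0.52985)/(1-0.52985^7) = 0.4701/0.9883 = 0.4757
P_K = P₀×ρ^K = 0.4757 × 0.52985^6 = 0.4757 × 0.02213 = 0.01053
L = ρ[1 - (K+1)ρ^K + Kρ^(K+1)] / [(1-ρ)(1-ρ^(K+1))]
L = 0.52985 × (1 - 7×0.02213 + 6×0.01172) / ((1 - 0.52985) × (1 - 0.01172)) = 1.0439 containers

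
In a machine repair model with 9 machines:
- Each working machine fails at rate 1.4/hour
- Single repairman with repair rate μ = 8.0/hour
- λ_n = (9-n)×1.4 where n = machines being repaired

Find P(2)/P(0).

P(2)/P(0) = ∏_{i=0}^{2-1} λ_i/μ_{i+1}
= (9-0)×1.4/8.0 × (9-1)×1.4/8.0
= 2.2050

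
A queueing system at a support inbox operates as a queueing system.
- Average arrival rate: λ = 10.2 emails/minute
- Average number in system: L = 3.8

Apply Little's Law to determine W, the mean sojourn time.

Little's Law: L = λW, so W = L/λ
W = 3.8/10.2 = 0.3725 minutes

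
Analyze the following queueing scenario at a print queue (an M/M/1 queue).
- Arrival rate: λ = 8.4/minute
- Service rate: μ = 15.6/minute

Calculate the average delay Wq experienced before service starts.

First, compute utilization: ρ = λ/μ = 8.4/15.6 = 0.5385
For M/M/1: Wq = λ/(μ(μ-λ))
Wq = 8.4/(15.6 × (15.6-8.4))
Wq = 8.4/(15.6 × 7.20)
Wq = 0.07479 minutes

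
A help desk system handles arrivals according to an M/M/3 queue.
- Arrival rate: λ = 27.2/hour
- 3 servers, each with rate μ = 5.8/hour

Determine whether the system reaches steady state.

Stability requires ρ = λ/(cμ) < 1
ρ = 27.2/(3 × 5.8) = 27.2/17.40 = 1.5632
Since 1.5632 ≥ 1, the system is UNSTABLE.
Need c > λ/μ = 27.2/5.8 = 4.69.
Minimum servers needed: c = 5.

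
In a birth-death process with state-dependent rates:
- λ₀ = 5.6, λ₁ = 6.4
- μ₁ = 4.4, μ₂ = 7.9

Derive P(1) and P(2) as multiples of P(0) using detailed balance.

Balance equations:
State 0: λ₀P₀ = μ₁P₁ → P₁ = (λ₀/μ₁)P₀ = (5.6/4.4)P₀ = 1.2727P₀
State 1: P₂ = (λ₀λ₁)/(μ₁μ₂)P₀ = (5.6×6.4)/(4.4×7.9)P₀ = 1.0311P₀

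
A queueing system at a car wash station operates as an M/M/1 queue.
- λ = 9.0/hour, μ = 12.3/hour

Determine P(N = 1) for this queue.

ρ = λ/μ = 9.0/12.3 = 0.7317
P(n) = (1-ρ)ρⁿ
P(1) = (1-0.7317) × 0.7317^1
P(1) = 0.2683 × 0.7317
P(1) = 0.1963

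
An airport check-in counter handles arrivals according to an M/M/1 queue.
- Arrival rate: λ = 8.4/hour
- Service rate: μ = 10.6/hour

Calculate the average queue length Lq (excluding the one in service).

ρ = λ/μ = 8.4/10.6 = 0.7925
For M/M/1: Lq = λ²/(μ(μ-λ))
Lq = 70.56/(10.6 × 2.20)
Lq = 3.0257 passengers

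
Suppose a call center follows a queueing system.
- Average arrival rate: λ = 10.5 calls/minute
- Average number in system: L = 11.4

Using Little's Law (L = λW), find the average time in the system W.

Little's Law: L = λW, so W = L/λ
W = 11.4/10.5 = 1.0857 minutes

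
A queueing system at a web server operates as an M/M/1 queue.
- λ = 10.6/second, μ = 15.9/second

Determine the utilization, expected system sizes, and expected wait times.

Step 1: ρ = λ/μ = 10.6/15.9 = 0.6667
Step 2: L = λ/(μ-λ) = 10.6/5.30 = 2.0000
Step 3: Lq = λ²/(μ(μ-λ)) = 112.36/(15.9×5.30) = 1.3333
Step 4: W = 1/(μ-λ) = 1/5.30 = 0.18868
Step 5: Wq = λ/(μ(μ-λ)) = 10.6/(15.9×5.30) = 0.1258
Step 6: P(0) = 1-ρ = 0.3333
Verify: L = λW = 10.6×0.18868 = 2.0000 ✔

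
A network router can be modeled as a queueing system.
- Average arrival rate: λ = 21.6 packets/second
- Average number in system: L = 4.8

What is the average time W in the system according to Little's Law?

Little's Law: L = λW, so W = L/λ
W = 4.8/21.6 = 0.2222 seconds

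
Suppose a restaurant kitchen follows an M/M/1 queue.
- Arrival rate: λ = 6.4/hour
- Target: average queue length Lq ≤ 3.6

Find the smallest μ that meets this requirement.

For M/M/1: Lq = λ²/(μ(μ-λ))
Need Lq ≤ 3.6, i.e. μ(μ-λ) ≥ λ²/3.6
μ² - 6.4μ - 40.96/3.6 ≥ 0  →  μ² - 6.4μ - 11.37778 ≥ 0
Quadratic formula (positive root): μ = [λ + √(λ² + 4×11.37778)]/2
Discriminant: 40.96 + 4×11.37778 = 86.4711, √86.4711 = 9.2990
μ ≥ (6.4 + 9.2990)/2 = 7.8495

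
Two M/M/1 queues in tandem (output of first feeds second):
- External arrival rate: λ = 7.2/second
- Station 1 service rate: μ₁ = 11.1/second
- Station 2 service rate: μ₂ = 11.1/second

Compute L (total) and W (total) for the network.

By Jackson's theorem, each station behaves as independent M/M/1.
Station 1: ρ₁ = 7.2/11.1 = 0.6486, L₁ = ρ₁/(1-ρ₁) = λ/(μ₁-λ) = 7.2/3.90 = 1.84615
Station 2: ρ₂ = 7.2/11.1 = 0.6486, L₂ = ρ₂/(1-ρ₂) = λ/(μ₂-λ) = 7.2/3.90 = 1.84615
Total: L = L₁ + L₂ = 1.84615 + 1.84615 = 3.6923
W = L/λ = 3.6923/7.2 = 0.5128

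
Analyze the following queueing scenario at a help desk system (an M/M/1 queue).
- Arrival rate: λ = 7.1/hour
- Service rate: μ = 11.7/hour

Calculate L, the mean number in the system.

ρ = λ/μ = 7.1/11.7 = 0.6068
For M/M/1: L = λ/(μ-λ)
L = 7.1/(11.7-7.1) = 7.1/4.60
L = 1.5435 tickets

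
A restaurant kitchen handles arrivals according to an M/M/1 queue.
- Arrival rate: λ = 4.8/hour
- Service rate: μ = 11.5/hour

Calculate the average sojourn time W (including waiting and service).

First, compute utilization: ρ = λ/μ = 4.8/11.5 = 0.4174
For M/M/1: W = 1/(μ-λ)
W = 1/(11.5-4.8) = 1/6.70
W = 0.1493 hours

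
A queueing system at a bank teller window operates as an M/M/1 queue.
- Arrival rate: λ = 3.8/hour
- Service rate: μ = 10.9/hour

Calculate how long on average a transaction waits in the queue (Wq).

First, compute utilization: ρ = λ/μ = 3.8/10.9 = 0.3486
For M/M/1: Wq = λ/(μ(μ-λ))
Wq = 3.8/(10.9 × (10.9-3.8))
Wq = 3.8/(10.9 × 7.10)
Wq = 0.04910 hours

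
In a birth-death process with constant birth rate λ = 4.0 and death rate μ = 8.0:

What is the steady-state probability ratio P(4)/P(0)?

For constant rates: P(n)/P(0) = (λ/μ)^n
P(4)/P(0) = (4.0/8.0)^4 = 0.5000^4 = 0.06250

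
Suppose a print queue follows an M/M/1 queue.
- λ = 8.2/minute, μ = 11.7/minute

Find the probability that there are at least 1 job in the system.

ρ = λ/μ = 8.2/11.7 = 0.7009
P(N ≥ n) = ρⁿ
P(N ≥ 1) = 0.7009^1
P(N ≥ 1) = 0.7009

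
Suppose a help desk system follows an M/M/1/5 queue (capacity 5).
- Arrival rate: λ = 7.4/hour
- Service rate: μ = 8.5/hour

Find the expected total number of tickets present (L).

ρ = λ/μ = 7.4/8.5 = 0.8706
P₀ = (1-ρ)/(1-ρ^(K+1)) = (1-0.8706)/(1-0.8706^6) = 0.1294/0.5646 = 0.2292
P_K = P₀×ρ^K = 0.2292 × 0.8706^5 = 0.2292 × 0.5001 = 0.1146
L = ρ[1 - (K+1)ρ^K + Kρ^(K+1)] / [(1-ρ)(1-ρ^(K+1))]
L = 0.8706 × (1 - 6×0.50014 + 5×0.43542) / ((1 - 0.8706) × (1 - 0.43542)) = 2.1005 tickets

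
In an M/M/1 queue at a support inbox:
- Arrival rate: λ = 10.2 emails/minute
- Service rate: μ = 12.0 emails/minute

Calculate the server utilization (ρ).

Server utilization: ρ = λ/μ
ρ = 10.2/12.0 = 0.8500
The server is busy 85.00% of the time.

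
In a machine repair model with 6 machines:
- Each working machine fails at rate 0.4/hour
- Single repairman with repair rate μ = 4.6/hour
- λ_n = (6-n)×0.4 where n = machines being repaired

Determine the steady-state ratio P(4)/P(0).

P(4)/P(0) = ∏_{i=0}^{4-1} λ_i/μ_{i+1}
= (6-0)×0.4/4.6 × (6-1)×0.4/4.6 × (6-2)×0.4/4.6 × (6-3)×0.4/4.6
= 0.02058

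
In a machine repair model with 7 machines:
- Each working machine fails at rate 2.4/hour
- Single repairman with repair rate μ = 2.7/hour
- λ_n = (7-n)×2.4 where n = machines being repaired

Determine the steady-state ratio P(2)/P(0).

P(2)/P(0) = ∏_{i=0}^{2-1} λ_i/μ_{i+1}
= (7-0)×2.4/2.7 × (7-1)×2.4/2.7
= 33.1852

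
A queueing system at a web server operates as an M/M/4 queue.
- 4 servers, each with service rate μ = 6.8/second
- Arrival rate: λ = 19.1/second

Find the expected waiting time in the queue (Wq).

Traffic intensity: ρ = λ/(cμ) = 19.1/(4×6.8) = 0.7022
Since ρ = 0.7022 < 1, system is stable.
Offered load a = λ/μ = cρ = 19.1/6.8 = 2.8088
P₀ = [ Σₙ₌₀^3 aⁿ/n! + a^4/(4!(1-ρ)) ]⁻¹
Σ = a^0/0! + a^1/1! + a^2/2! + a^3/3! = 1.0000 + 2.8088 + 3.9447 + 3.6934 = 11.4469
a^4/(4!(1-ρ)) = 62.2440/(24 × 0.297794) = 8.7090
P₀ = 1/(11.4469 + 8.7090) = 0.04961
Lq = P₀·a^4·ρ / (4!(1-ρ)²) = 0.049613 × 62.2440 × 0.70221 / (24 × 0.088681) = 1.0189
Wq = Lq/λ = 1.01886/19.1 = 0.05334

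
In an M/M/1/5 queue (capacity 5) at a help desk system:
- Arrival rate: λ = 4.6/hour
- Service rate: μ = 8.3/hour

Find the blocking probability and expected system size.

ρ = λ/μ = 4.6/8.3 = 0.554217
P₀ = (1-ρ)/(1-ρ^(K+1)) = (1-0.554217)/(1-0.554217^6) = 0.4458/0.9710 = 0.4591
P_K = P₀×ρ^K = 0.45909 × 0.554217^5 = 0.45909 × 0.052288 = 0.02400
Blocking probability P_5 = 0.02400 (2.40%)
L = ρ[1 - (K+1)ρ^K + Kρ^(K+1)] / [(1-ρ)(1-ρ^(K+1))]
L = 0.554217 × (1 - 6×0.05229 + 5×0.02898) / ((1 - 0.554217) × (1 - 0.02898)) = 1.0642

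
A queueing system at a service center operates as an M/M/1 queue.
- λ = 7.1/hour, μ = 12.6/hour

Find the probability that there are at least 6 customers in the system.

ρ = λ/μ = 7.1/12.6 = 0.56349
P(N ≥ n) = ρⁿ
P(N ≥ 6) = 0.56349^6
P(N ≥ 6) = 0.03201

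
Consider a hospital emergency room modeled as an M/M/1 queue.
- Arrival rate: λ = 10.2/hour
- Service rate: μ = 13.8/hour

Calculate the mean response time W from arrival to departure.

First, compute utilization: ρ = λ/μ = 10.2/13.8 = 0.7391
For M/M/1: W = 1/(μ-λ)
W = 1/(13.8-10.2) = 1/3.60
W = 0.2778 hours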